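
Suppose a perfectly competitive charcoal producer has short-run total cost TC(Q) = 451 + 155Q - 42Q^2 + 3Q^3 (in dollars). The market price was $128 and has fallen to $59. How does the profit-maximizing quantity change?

Output falls from 9 to 8

AVC = 155 - 42Q + 3Q^2, minimized at Q = 7 where min AVC = $8. MC = 155 - 84Q + 9Q^2.
With P = $128 above the shutdown price, P = MC gives Q = 9.
At P = $59 ≥ min AVC, set P = MC: Q = 8. The firm stays open but cuts output.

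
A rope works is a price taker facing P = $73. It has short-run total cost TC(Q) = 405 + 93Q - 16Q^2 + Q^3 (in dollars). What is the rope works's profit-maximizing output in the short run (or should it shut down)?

Produce at Q = 10

From TC, MC = TC'(Q) = 93 - 32Q + 3Q^2 and AVC = VC/Q = 93 - 16Q + Q^2.
AVC hits its minimum where MC = AVC, at Q = 8, giving min AVC = 93 - 16·8 + 8^2 = $29.
P = $73 exceeds min AVC = $29, so the firm stays open.
Set P = MC: 73 = 93 - 32Q + 3Q^2 → 20 - 32Q + 3Q^2 = 0. The roots are Q = 2/3 and Q = 10; the profit-maximizing output is on the rising part of MC, so Q* = 10.
Check: AVC at Q = 10 is $33 ≤ P, so revenue covers variable cost.
Profit = P·Q − TC = 73·10 − 735 = -$5, a loss, but smaller than the $405 fixed cost the firm would lose by shutting down.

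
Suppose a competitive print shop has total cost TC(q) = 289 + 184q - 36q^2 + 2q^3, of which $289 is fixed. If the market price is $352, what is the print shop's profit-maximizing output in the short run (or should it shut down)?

From TC, MC = TC'(q) = 184 - 72q + 6q^2 and AVC = VC/q = 184 - 36q + 2q^2.
AVC is minimized where dAVC/dq = -36 + 4q = 0, at q = 9; min AVC = 184 - 36·9 + 2·9^2 = $22.
Since P = $352 ≥ min AVC = $22, price covers variable cost and the firm should produce.
P = MC gives -168 - 72q + 6q^2 = 0, with roots -2 and 14. Take the larger (rising MC): q* = 14.
Check: AVC at q = 14 is $72 ≤ P, so revenue covers variable cost.
Profit = P·q − TC = 352·14 − 1297 = $3631.

Produce at q = 14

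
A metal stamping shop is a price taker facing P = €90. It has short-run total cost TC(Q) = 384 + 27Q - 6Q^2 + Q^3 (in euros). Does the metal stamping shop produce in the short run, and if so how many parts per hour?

Produce at Q = 7

From TC, MC = TC'(Q) = 27 - 12Q + 3Q^2 and AVC = VC/Q = 27 - 6Q + Q^2.
The AVC parabola has its vertex at Q = 6/2 = 3, where AVC = 27 - 6·3 + 3^2 = €18.
Because €90 ≥ €18, revenue can cover variable cost; the firm operates.
Solving P = MC: -63 - 12Q + 3Q^2 = 0 ⇒ Q = -3 or 7. On the upward-sloping branch, Q* = 7.
Check: AVC at Q = 7 is €34 ≤ P, so revenue covers variable cost.
Profit = P·Q − TC = 90·7 − 622 = €8.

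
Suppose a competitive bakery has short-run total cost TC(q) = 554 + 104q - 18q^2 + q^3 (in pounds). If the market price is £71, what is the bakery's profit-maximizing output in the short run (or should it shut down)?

From TC, MC = TC'(q) = 104 - 36q + 3q^2 and AVC = VC/q = 104 - 18q + q^2.
The AVC parabola has its vertex at q = 18/2 = 9, where AVC = 104 - 18·9 + 9^2 = £23.
Because £71 ≥ £23, revenue can cover variable cost; the firm operates.
Solving P = MC: 33 - 36q + 3q^2 = 0 ⇒ q = 1 or 11. On the upward-sloping branch, q* = 11.
Check: AVC at q = 11 is £27 ≤ P, so revenue covers variable cost.
Profit = P·q − TC = 71·11 − 851 = -£70, a loss, but smaller than the £554 fixed cost the firm would lose by shutting down.

Produce at q = 11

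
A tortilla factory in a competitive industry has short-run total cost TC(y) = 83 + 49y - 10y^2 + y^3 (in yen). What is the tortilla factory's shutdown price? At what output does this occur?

The shutdown price is the minimum of AVC. VC = 49y - 10y^2 + y^3, so AVC = 49 - 10y + y^2.
dAVC/dy = -10 + 2y = 0 gives y = 5. min AVC = 49 - 10·5 + 5^2 = 24.
For P < ¥24 the firm produces nothing.

¥24 per unit, at y = 5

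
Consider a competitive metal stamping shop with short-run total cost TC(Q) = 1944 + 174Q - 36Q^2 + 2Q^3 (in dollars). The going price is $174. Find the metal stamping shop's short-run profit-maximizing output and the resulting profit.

Profit = -$216 at Q = 12

AVC = 174 - 36Q + 2Q^2 has its minimum $12 at Q = 9; price $174 clears that bar, so the firm operates.
With MC = 174 - 72Q + 6Q^2, P = MC on the upward-sloping part at Q* = 12.
TR = 174·12 = 2088. TC = 1944 + 360 = 2304. Profit = 2088 − 2304 = -$216.
By producing, the firm covers all variable cost plus $1728 of fixed cost; shutting down would lose the full $1944.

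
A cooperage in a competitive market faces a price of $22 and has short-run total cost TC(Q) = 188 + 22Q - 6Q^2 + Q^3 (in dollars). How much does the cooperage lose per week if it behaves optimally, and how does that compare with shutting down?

Profit = -$156 at Q = 4

AVC = 22 - 6Q + Q^2; min AVC = $13 at Q = 3. Since P = $22 ≥ min AVC, the firm produces.
MC = 22 - 12Q + 3Q^2. Setting P = MC and taking the root on the rising branch gives Q* = 4.
TR = 22·4 = 88. TC = 188 + 56 = 244. Profit = 88 − 244 = -$156.
That loss of $156 beats the $188 the firm would lose by shutting down; producing recovers $32 of fixed cost.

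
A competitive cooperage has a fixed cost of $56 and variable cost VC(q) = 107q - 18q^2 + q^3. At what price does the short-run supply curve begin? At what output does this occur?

Short-run supply begins at min AVC. From VC = 107q - 18q^2 + q^3, AVC = 107 - 18q + q^2.
At the minimum of AVC, MC = AVC. MC = 107 - 36q + 3q^2; setting MC = AVC gives 2q^2 - 18q = 0, so q = 9. min AVC = 26.
So the shutdown price is $26.

$26 per unit, at q = 9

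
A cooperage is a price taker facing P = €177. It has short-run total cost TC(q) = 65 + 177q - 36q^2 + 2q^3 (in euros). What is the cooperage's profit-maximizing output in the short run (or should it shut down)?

From TC, MC = TC'(q) = 177 - 72q + 6q^2 and AVC = VC/q = 177 - 36q + 2q^2.
The AVC parabola has its vertex at q = 36/4 = 9, where AVC = 177 - 36·9 + 2·9^2 = €15.
Because €177 ≥ €15, revenue can cover variable cost; the firm operates.
Set P = MC: 177 = 177 - 72q + 6q^2 → -72q + 6q^2 = 0. The roots are q = 0 and q = 12; the profit-maximizing output is on the rising part of MC, so q* = 12.
Check: AVC at q = 12 is €33 ≤ P, so revenue covers variable cost.
Profit = P·q − TC = 177·12 − 461 = €1663.

Produce at q = 12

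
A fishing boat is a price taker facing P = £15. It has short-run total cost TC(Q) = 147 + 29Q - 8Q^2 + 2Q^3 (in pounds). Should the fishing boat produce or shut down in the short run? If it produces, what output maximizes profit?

Shut down

From TC, MC = TC'(Q) = 29 - 16Q + 6Q^2 and AVC = VC/Q = 29 - 8Q + 2Q^2.
The AVC parabola has its vertex at Q = 8/4 = 2, where AVC = 29 - 8·2 + 2·2^2 = £21.
Since P = £15 < min AVC = £21, price fails to cover variable cost at any output.
Best response: produce nothing and absorb the £147 fixed cost.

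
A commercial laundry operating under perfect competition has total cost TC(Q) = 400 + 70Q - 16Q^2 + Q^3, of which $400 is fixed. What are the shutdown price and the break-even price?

AVC = 70 - 16Q + Q^2; minimized at Q = 8, giving min AVC = $6. That is the shutdown price.
ATC = 400/Q + 70 - 16Q + Q^2. Setting dATC/dQ = −400/Q^2 − 16 + 2Q = 0 gives Q = 10 (since 2·10^3 − 16·10^2 = 400).
min ATC = 400/10 + 70 − 16·10 + 10^2 = $50. That is the break-even price.
For $6 ≤ P < $50 the firm produces at a loss; below $6 it shuts down.

Shutdown price = $6; break-even price = $50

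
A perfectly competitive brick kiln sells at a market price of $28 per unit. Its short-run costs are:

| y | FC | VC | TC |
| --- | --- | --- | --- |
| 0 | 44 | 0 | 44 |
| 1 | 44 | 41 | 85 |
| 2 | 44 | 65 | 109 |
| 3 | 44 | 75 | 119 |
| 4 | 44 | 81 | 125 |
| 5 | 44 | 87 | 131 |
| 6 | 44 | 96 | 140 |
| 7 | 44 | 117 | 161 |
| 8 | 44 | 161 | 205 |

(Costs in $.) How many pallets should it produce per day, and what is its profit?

y = 7; profit = $35

Compute π = P·y − TC at each output: y=0: -44; y=1: -57; y=2: -53; y=3: -35; y=4: -13; y=5: 9; y=6: 28; y=7: 35; y=8: 19.
Profit is maximized at y = 7. AVC there is 117/7 = $16.71 ≤ P, so producing beats shutting down (which would give -$44).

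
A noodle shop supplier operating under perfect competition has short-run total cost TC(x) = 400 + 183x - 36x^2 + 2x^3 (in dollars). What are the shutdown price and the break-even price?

Shutdown price = $21; break-even price = $63

AVC = 183 - 36x + 2x^2; minimized at x = 9, giving min AVC = $21. That is the shutdown price.
ATC = 400/x + 183 - 36x + 2x^2. Setting dATC/dx = −400/x^2 − 36 + 4x = 0 gives x = 10 (since 4·10^3 − 36·10^2 = 400).
min ATC = 400/10 + 183 − 36·10 + 2·10^2 = $63. That is the break-even price.
Between these two prices the firm operates at a loss; above $63 it earns a profit.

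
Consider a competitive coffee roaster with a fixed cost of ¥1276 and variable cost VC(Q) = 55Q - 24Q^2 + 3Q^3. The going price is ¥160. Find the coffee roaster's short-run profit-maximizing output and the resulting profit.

Profit = -¥394 at Q = 7

AVC = 55 - 24Q + 3Q^2 has its minimum ¥7 at Q = 4; price ¥160 clears that bar, so the firm operates.
MC = 55 - 48Q + 9Q^2. Setting P = MC and taking the root on the rising branch gives Q* = 7.
TR = 160·7 = 1120. TC = 1276 + 238 = 1514. Profit = 1120 − 1514 = -¥394.
Shutting down would mean losing the fixed cost of ¥1276, so operating at a loss of ¥394 is better by ¥882.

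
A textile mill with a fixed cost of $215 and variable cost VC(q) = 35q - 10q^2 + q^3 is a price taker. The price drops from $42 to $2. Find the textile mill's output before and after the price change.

Output falls from 7 to 0 (the firm shuts down)

MC = 35 - 20q + 3q^2; the shutdown threshold is min AVC = $10 (at q = 5).
At P = $42 ≥ min AVC, set P = MC on the rising branch: q = 7.
At P = $2 < min AVC = $10, price no longer covers variable cost at any output, so the firm shuts down: q = 0.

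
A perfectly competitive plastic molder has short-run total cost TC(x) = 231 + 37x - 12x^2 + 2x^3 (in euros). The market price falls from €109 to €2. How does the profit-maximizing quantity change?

Output falls from 6 to 0 (the firm shuts down)

MC = 37 - 24x + 6x^2; the shutdown threshold is min AVC = €19 (at x = 3).
At P = €109 ≥ min AVC, set P = MC on the rising branch: x = 6.
At P = €2 < min AVC = €19, price no longer covers variable cost at any output, so the firm shuts down: x = 0.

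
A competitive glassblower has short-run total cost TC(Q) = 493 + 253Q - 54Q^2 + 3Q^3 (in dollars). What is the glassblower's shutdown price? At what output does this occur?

$10 per unit, at Q = 9

The firm shuts down when price falls below the minimum of average variable cost. AVC = VC/Q = 253 - 54Q + 3Q^2.
At the minimum of AVC, MC = AVC. MC = 253 - 108Q + 9Q^2; setting MC = AVC gives 6Q^2 - 54Q = 0, so Q = 9. min AVC = 10.
So the shutdown price is $10.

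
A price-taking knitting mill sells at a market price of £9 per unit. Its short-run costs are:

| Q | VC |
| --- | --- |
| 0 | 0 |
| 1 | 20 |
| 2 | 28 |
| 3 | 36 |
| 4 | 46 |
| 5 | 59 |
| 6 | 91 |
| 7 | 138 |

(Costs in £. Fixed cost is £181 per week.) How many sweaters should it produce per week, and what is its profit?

Q = 0 (shut down); profit = -£181

Tabulate TR − TC: Q=0: -181; Q=1: -192; Q=2: -191; Q=3: -190; Q=4: -191; Q=5: -195; Q=6: -218; Q=7: -256.
Profit is highest at Q = 0. Equivalently, the lowest AVC in the table is 46/4 ≈ £11.50 at Q = 4, and P = £9 falls below it — price never covers variable cost, so the firm shuts down and loses only its fixed cost.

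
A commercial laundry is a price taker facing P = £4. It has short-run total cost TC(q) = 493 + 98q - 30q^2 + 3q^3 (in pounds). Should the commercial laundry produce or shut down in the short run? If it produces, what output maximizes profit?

Strip out fixed cost: VC = 98q - 30q^2 + 3q^3. Then AVC = 98 - 30q + 3q^2 and MC = 98 - 60q + 9q^2.
The AVC parabola has its vertex at q = 30/6 = 5, where AVC = 98 - 30·5 + 3·5^2 = £23.
P = £4 lies below min AVC = £23; no output level covers variable cost.
Shutting down limits the loss to fixed cost, £493.

Shut down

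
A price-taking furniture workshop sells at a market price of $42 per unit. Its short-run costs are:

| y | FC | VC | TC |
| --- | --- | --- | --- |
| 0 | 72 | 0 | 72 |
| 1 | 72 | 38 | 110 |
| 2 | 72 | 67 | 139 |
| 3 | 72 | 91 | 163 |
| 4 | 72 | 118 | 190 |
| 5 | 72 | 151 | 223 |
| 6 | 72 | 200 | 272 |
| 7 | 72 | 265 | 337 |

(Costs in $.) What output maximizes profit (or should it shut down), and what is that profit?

y = 5; profit = -$13

Tabulate TR − TC: y=0: -72; y=1: -68; y=2: -55; y=3: -37; y=4: -22; y=5: -13; y=6: -20; y=7: -43.
Profit is maximized at y = 5. AVC there is 151/5 = $30.20 ≤ P, so producing beats shutting down (which would give -$72).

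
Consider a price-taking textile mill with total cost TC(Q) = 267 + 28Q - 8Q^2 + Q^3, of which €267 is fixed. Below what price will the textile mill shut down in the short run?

€12 per unit

The firm shuts down when price falls below the minimum of average variable cost. AVC = VC/Q = 28 - 8Q + Q^2.
dAVC/dQ = -8 + 2Q = 0 gives Q = 4. min AVC = 28 - 8·4 + 4^2 = 12.
The firm shuts down for any P below €12.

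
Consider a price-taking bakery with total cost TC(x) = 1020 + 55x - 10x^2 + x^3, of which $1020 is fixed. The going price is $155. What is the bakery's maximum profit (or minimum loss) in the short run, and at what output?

Profit = -$20 at x = 10

AVC = 55 - 10x + x^2; min AVC = $30 at x = 5. Since P = $155 ≥ min AVC, the firm produces.
With MC = 55 - 20x + 3x^2, P = MC on the upward-sloping part at x* = 10.
TR = 155·10 = 1550. TC = 1020 + 550 = 1570. Profit = 1550 − 1570 = -$20.
That loss of $20 beats the $1020 the firm would lose by shutting down; producing recovers $1000 of fixed cost.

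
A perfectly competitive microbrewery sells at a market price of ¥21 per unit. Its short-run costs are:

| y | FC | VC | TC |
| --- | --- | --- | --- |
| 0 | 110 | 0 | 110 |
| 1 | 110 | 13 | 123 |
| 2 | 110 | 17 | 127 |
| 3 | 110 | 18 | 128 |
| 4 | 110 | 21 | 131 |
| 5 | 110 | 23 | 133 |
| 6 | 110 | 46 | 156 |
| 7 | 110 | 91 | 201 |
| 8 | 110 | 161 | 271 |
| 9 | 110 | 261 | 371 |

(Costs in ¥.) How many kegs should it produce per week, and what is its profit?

Profit at each row (π = 21y − TC): y=0: -110; y=1: -102; y=2: -85; y=3: -65; y=4: -47; y=5: -28; y=6: -30; y=7: -54; y=8: -103; y=9: -182.
Profit is maximized at y = 5. AVC there is 23/5 = ¥4.60 ≤ P, so producing beats shutting down (which would give -¥110).

y = 5; profit = -¥28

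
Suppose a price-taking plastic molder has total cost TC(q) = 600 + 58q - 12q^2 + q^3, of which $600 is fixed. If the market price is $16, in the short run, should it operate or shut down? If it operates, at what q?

Shut down

Variable cost is VC = 58q - 12q^2 + q^3, so AVC = VC/q = 58 - 12q + q^2 and MC = dTC/dq = 58 - 24q + 3q^2.
AVC is minimized where dAVC/dq = -12 + 2q = 0, at q = 6; min AVC = 58 - 12·6 + 6^2 = $22.
P = $16 lies below min AVC = $22; no output level covers variable cost.
Shutting down limits the loss to fixed cost, $600.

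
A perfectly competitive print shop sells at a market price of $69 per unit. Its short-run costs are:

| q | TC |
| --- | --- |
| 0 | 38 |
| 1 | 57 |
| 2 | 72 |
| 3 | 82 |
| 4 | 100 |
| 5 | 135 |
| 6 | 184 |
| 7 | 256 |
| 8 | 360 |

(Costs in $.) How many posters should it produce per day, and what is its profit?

q = 6; profit = $230

Tabulate TR − TC: q=0: -38; q=1: 12; q=2: 66; q=3: 125; q=4: 176; q=5: 210; q=6: 230; q=7: 227; q=8: 192.
Profit is maximized at q = 6. AVC there is 146/6 = $24.33 ≤ P, so producing beats shutting down (which would give -$38).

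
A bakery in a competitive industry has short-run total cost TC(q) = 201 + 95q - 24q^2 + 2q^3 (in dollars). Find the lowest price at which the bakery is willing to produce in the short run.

The firm shuts down when price falls below the minimum of average variable cost. AVC = VC/q = 95 - 24q + 2q^2.
dAVC/dq = -24 + 4q = 0 gives q = 6. min AVC = 95 - 24·6 + 2·6^2 = 23.
For P < $23 the firm produces nothing.

$23 per unit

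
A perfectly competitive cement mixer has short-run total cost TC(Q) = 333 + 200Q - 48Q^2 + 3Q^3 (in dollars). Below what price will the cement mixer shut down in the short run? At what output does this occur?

The shutdown price is the minimum of AVC. VC = 200Q - 48Q^2 + 3Q^3, so AVC = 200 - 48Q + 3Q^2.
At the minimum of AVC, MC = AVC. MC = 200 - 96Q + 9Q^2; setting MC = AVC gives 6Q^2 - 48Q = 0, so Q = 8. min AVC = 8.
For P < $8 the firm produces nothing.

$8 per unit, at Q = 8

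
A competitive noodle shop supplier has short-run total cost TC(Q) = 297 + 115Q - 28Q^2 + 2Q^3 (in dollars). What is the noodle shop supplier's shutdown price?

Short-run supply begins at min AVC. From VC = 115Q - 28Q^2 + 2Q^3, AVC = 115 - 28Q + 2Q^2.
At the minimum of AVC, MC = AVC. MC = 115 - 56Q + 6Q^2; setting MC = AVC gives 4Q^2 - 28Q = 0, so Q = 7. min AVC = 17.
For P < $17 the firm produces nothing.

$17 per unit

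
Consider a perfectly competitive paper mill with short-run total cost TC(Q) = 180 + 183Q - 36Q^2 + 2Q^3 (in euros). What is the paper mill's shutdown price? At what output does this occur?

The firm shuts down when price falls below the minimum of average variable cost. AVC = VC/Q = 183 - 36Q + 2Q^2.
At the minimum of AVC, MC = AVC. MC = 183 - 72Q + 6Q^2; setting MC = AVC gives 4Q^2 - 36Q = 0, so Q = 9. min AVC = 21.
So the shutdown price is €21.

€21 per unit, at Q = 9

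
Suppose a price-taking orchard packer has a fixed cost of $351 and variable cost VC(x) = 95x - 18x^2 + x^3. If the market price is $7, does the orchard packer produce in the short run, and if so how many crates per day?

Variable cost is VC = 95x - 18x^2 + x^3, so AVC = VC/x = 95 - 18x + x^2 and MC = dTC/dx = 95 - 36x + 3x^2.
The AVC parabola has its vertex at x = 18/2 = 9, where AVC = 95 - 18·9 + 9^2 = $14.
Since P = $7 < min AVC = $14, price fails to cover variable cost at any output.
Shutting down limits the loss to fixed cost, $351.

Shut down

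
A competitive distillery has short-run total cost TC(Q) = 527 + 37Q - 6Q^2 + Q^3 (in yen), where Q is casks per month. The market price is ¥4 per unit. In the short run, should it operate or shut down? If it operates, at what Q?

Variable cost is VC = 37Q - 6Q^2 + Q^3, so AVC = VC/Q = 37 - 6Q + Q^2 and MC = dTC/dQ = 37 - 12Q + 3Q^2.
AVC hits its minimum where MC = AVC, at Q = 3, giving min AVC = 37 - 6·3 + 3^2 = ¥28.
Since P = ¥4 < min AVC = ¥28, price fails to cover variable cost at any output.
Shutting down limits the loss to fixed cost, ¥527.

Shut down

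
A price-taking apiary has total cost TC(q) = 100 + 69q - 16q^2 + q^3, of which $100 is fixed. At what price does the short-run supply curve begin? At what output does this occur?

$5 per unit, at q = 8

Short-run supply begins at min AVC. From VC = 69q - 16q^2 + q^3, AVC = 69 - 16q + q^2.
dAVC/dq = -16 + 2q = 0 gives q = 8. min AVC = 69 - 16·8 + 8^2 = 5.
So the shutdown price is $5.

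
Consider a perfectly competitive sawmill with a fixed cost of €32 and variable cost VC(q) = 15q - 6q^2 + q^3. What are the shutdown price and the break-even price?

Shutdown price = €6; break-even price = €15

Shutdown price = min AVC. AVC = 15 - 6q + q^2, with vertex at q = 3 and minimum €6.
ATC = 32/q + 15 - 6q + q^2. Setting dATC/dq = −32/q^2 − 6 + 2q = 0 gives q = 4 (since 2·4^3 − 6·4^2 = 32).
min ATC = 32/4 + 15 − 6·4 + 4^2 = €15. That is the break-even price.
For €6 ≤ P < €15 the firm produces at a loss; below €6 it shuts down.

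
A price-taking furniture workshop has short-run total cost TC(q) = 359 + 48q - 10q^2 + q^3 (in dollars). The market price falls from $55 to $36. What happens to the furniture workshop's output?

AVC = 48 - 10q + q^2, minimized at q = 5 where min AVC = $23. MC = 48 - 20q + 3q^2.
At P = $55 ≥ min AVC, set P = MC on the rising branch: q = 7.
At P = $36 ≥ min AVC, set P = MC: q = 6. The firm stays open but cuts output.

Output falls from 7 to 6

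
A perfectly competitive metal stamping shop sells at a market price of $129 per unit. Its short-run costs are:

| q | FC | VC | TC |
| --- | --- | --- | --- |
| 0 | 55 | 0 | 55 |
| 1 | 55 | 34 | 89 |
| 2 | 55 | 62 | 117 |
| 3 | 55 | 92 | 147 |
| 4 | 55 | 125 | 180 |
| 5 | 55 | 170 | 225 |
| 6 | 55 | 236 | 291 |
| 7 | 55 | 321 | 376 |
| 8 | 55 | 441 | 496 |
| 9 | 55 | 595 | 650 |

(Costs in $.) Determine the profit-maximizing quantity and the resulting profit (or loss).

q = 8; profit = $536

Tabulate TR − TC: q=0: -55; q=1: 40; q=2: 141; q=3: 240; q=4: 336; q=5: 420; q=6: 483; q=7: 527; q=8: 536; q=9: 511.
Profit is maximized at q = 8. AVC there is 441/8 = $55.12 ≤ P, so producing beats shutting down (which would give -$55).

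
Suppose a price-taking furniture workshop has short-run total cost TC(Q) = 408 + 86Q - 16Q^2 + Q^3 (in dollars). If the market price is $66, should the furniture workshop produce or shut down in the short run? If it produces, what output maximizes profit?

Strip out fixed cost: VC = 86Q - 16Q^2 + Q^3. Then AVC = 86 - 16Q + Q^2 and MC = 86 - 32Q + 3Q^2.
The AVC parabola has its vertex at Q = 16/2 = 8, where AVC = 86 - 16·8 + 8^2 = $22.
P = $66 exceeds min AVC = $22, so the firm stays open.
Solving P = MC: 20 - 32Q + 3Q^2 = 0 ⇒ Q = 2/3 or 10. On the upward-sloping branch, Q* = 10.
Check: AVC at Q = 10 is $26 ≤ P, so revenue covers variable cost.
Profit = P·Q − TC = 66·10 − 668 = -$8, a loss, but smaller than the $408 fixed cost the firm would lose by shutting down.

Produce at Q = 10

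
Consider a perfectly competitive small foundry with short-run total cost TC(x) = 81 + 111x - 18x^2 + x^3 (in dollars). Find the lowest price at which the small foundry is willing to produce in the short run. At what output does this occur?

$30 per unit, at x = 9

Short-run supply begins at min AVC. From VC = 111x - 18x^2 + x^3, AVC = 111 - 18x + x^2.
dAVC/dx = -18 + 2x = 0 gives x = 9. min AVC = 111 - 18·9 + 9^2 = 30.
So the shutdown price is $30.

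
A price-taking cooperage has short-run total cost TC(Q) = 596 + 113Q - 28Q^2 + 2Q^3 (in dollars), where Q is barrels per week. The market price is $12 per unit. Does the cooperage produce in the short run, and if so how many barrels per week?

Shut down

Strip out fixed cost: VC = 113Q - 28Q^2 + 2Q^3. Then AVC = 113 - 28Q + 2Q^2 and MC = 113 - 56Q + 6Q^2.
AVC is minimized where dAVC/dQ = -28 + 4Q = 0, at Q = 7; min AVC = 113 - 28·7 + 2·7^2 = $15.
With P < min AVC ($12 < $15), every unit sold adds to the loss.
Shutting down limits the loss to fixed cost, $596.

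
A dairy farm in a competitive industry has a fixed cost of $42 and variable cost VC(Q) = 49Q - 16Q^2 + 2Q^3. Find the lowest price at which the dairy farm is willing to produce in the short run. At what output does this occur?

$17 per unit, at Q = 4

The firm shuts down when price falls below the minimum of average variable cost. AVC = VC/Q = 49 - 16Q + 2Q^2.
At the minimum of AVC, MC = AVC. MC = 49 - 32Q + 6Q^2; setting MC = AVC gives 4Q^2 - 16Q = 0, so Q = 4. min AVC = 17.
So the shutdown price is $17.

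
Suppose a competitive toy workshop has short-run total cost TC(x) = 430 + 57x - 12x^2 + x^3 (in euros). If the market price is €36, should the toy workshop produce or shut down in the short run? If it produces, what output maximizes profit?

From TC, MC = TC'(x) = 57 - 24x + 3x^2 and AVC = VC/x = 57 - 12x + x^2.
AVC is minimized where dAVC/dx = -12 + 2x = 0, at x = 6; min AVC = 57 - 12·6 + 6^2 = €21.
P = €36 exceeds min AVC = €21, so the firm stays open.
Solving P = MC: 21 - 24x + 3x^2 = 0 ⇒ x = 1 or 7. On the upward-sloping branch, x* = 7.
Check: AVC at x = 7 is €22 ≤ P, so revenue covers variable cost.
Profit = P·x − TC = 36·7 − 584 = -€332, a loss, but smaller than the €430 fixed cost the firm would lose by shutting down.

Produce at x = 7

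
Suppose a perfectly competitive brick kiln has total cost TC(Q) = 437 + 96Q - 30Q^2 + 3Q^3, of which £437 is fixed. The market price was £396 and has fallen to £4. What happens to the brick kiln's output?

AVC = 96 - 30Q + 3Q^2, minimized at Q = 5 where min AVC = £21. MC = 96 - 60Q + 9Q^2.
With P = £396 above the shutdown price, P = MC gives Q = 10.
At P = £4 < min AVC = £21, price no longer covers variable cost at any output, so the firm shuts down: Q = 0.

Output falls from 10 to 0 (the firm shuts down)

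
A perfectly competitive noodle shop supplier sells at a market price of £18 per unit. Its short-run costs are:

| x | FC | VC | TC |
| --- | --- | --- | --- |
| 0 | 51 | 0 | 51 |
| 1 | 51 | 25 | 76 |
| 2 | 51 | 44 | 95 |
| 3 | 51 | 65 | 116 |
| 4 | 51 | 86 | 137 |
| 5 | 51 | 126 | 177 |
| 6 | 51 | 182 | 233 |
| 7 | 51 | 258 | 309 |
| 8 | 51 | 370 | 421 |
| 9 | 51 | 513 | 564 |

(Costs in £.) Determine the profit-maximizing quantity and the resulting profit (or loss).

Tabulate TR − TC: x=0: -51; x=1: -58; x=2: -59; x=3: -62; x=4: -65; x=5: -87; x=6: -125; x=7: -183; x=8: -277; x=9: -402.
Profit is highest at x = 0. Equivalently, the lowest AVC in the table is 86/4 ≈ £21.50 at x = 4, and P = £18 falls below it — price never covers variable cost, so the firm shuts down and loses only its fixed cost.

x = 0 (shut down); profit = -£51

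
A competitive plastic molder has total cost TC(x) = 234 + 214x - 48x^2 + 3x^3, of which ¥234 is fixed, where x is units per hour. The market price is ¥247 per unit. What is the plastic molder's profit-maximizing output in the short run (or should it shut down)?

Produce at x = 11

Variable cost is VC = 214x - 48x^2 + 3x^3, so AVC = VC/x = 214 - 48x + 3x^2 and MC = dTC/dx = 214 - 96x + 9x^2.
The AVC parabola has its vertex at x = 48/6 = 8, where AVC = 214 - 48·8 + 3·8^2 = ¥22.
Because ¥247 ≥ ¥22, revenue can cover variable cost; the firm operates.
Set P = MC: 247 = 214 - 96x + 9x^2 → -33 - 96x + 9x^2 = 0. The roots are x = -1/3 and x = 11; the profit-maximizing output is on the rising part of MC, so x* = 11.
Check: AVC at x = 11 is ¥49 ≤ P, so revenue covers variable cost.
Profit = P·x − TC = 247·11 − 773 = ¥1944.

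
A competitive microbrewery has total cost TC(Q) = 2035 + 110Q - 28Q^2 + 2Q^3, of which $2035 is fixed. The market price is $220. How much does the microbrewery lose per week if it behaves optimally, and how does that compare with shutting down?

AVC = 110 - 28Q + 2Q^2; min AVC = $12 at Q = 7. Since P = $220 ≥ min AVC, the firm produces.
MC = 110 - 56Q + 6Q^2. Setting P = MC and taking the root on the rising branch gives Q* = 11.
TR = 220·11 = 2420. TC = 2035 + 484 = 2519. Profit = 2420 − 2519 = -$99.
Shutting down would mean losing the fixed cost of $2035, so operating at a loss of $99 is better by $1936.

Profit = -$99 at Q = 11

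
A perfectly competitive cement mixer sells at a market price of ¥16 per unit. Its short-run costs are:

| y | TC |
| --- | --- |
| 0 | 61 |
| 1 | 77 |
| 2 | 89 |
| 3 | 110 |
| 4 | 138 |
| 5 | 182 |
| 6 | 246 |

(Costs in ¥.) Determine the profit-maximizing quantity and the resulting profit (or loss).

Compute π = P·y − TC at each output: y=0: -61; y=1: -61; y=2: -57; y=3: -62; y=4: -74; y=5: -102; y=6: -150.
Profit is maximized at y = 2. AVC there is 28/2 = ¥14 ≤ P, so producing beats shutting down (which would give -¥61).

y = 2; profit = -¥57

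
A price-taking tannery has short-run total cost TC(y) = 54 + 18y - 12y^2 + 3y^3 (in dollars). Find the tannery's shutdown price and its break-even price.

Shutdown price = $6; break-even price = $27

AVC = 18 - 12y + 3y^2; minimized at y = 2, giving min AVC = $6. That is the shutdown price.
ATC = 54/y + 18 - 12y + 3y^2. Setting dATC/dy = −54/y^2 − 12 + 6y = 0 gives y = 3 (since 6·3^3 − 12·3^2 = 54).
min ATC = 54/3 + 18 − 12·3 + 3·3^2 = $27. That is the break-even price.
Between these two prices the firm operates at a loss; above $27 it earns a profit.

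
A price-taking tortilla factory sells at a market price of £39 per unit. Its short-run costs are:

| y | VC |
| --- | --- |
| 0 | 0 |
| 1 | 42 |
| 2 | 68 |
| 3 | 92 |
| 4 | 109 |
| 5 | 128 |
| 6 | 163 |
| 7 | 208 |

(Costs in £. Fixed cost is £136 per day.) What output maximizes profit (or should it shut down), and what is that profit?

Compute π = P·y − TC at each output: y=0: -136; y=1: -139; y=2: -126; y=3: -111; y=4: -89; y=5: -69; y=6: -65; y=7: -71.
Profit is maximized at y = 6. AVC there is 163/6 = £27.17 ≤ P, so producing beats shutting down (which would give -£136).

y = 6; profit = -£65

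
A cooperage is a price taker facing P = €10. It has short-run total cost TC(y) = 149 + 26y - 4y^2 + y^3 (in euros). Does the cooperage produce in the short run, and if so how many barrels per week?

Variable cost is VC = 26y - 4y^2 + y^3, so AVC = VC/y = 26 - 4y + y^2 and MC = dTC/dy = 26 - 8y + 3y^2.
The AVC parabola has its vertex at y = 4/2 = 2, where AVC = 26 - 4·2 + 2^2 = €22.
P = €10 lies below min AVC = €22; no output level covers variable cost.
Best response: produce nothing and absorb the €149 fixed cost.

Shut down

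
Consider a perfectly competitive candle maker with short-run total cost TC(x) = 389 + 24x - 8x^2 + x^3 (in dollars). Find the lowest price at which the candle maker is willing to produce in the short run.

Short-run supply begins at min AVC. From VC = 24x - 8x^2 + x^3, AVC = 24 - 8x + x^2.
dAVC/dx = -8 + 2x = 0 gives x = 4. min AVC = 24 - 8·4 + 4^2 = 8.
The firm shuts down for any P below $8.

$8 per unit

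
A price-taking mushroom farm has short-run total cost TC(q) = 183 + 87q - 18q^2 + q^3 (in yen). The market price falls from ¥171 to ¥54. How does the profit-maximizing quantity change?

Output falls from 14 to 11

MC = 87 - 36q + 3q^2; the shutdown threshold is min AVC = ¥6 (at q = 9).
At P = ¥171 ≥ min AVC, set P = MC on the rising branch: q = 14.
At P = ¥54 ≥ min AVC, set P = MC: q = 11. The firm stays open but cuts output.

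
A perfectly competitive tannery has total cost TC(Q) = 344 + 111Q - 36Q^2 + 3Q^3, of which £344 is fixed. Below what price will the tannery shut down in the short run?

Short-run supply begins at min AVC. From VC = 111Q - 36Q^2 + 3Q^3, AVC = 111 - 36Q + 3Q^2.
At the minimum of AVC, MC = AVC. MC = 111 - 72Q + 9Q^2; setting MC = AVC gives 6Q^2 - 36Q = 0, so Q = 6. min AVC = 3.
For P < £3 the firm produces nothing.

£3 per unit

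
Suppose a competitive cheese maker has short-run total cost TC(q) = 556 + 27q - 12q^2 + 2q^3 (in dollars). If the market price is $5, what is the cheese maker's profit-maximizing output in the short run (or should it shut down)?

Shut down

Strip out fixed cost: VC = 27q - 12q^2 + 2q^3. Then AVC = 27 - 12q + 2q^2 and MC = 27 - 24q + 6q^2.
The AVC parabola has its vertex at q = 12/4 = 3, where AVC = 27 - 12·3 + 2·3^2 = $9.
P = $5 lies below min AVC = $9; no output level covers variable cost.
Best response: produce nothing and absorb the $556 fixed cost.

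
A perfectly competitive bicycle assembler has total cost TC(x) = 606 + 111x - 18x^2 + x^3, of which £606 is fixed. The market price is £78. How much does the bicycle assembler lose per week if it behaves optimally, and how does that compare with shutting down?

AVC = 111 - 18x + x^2; min AVC = £30 at x = 9. Since P = £78 ≥ min AVC, the firm produces.
MC = 111 - 36x + 3x^2. Setting P = MC and taking the root on the rising branch gives x* = 11.
TR = 78·11 = 858. TC = 606 + 374 = 980. Profit = 858 − 980 = -£122.
By producing, the firm covers all variable cost plus £484 of fixed cost; shutting down would lose the full £606.

Profit = -£122 at x = 11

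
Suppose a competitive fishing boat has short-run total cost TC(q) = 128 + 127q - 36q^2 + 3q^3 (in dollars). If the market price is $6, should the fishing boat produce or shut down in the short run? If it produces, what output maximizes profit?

Variable cost is VC = 127q - 36q^2 + 3q^3, so AVC = VC/q = 127 - 36q + 3q^2 and MC = dTC/dq = 127 - 72q + 9q^2.
The AVC parabola has its vertex at q = 36/6 = 6, where AVC = 127 - 36·6 + 3·6^2 = $19.
Since P = $6 < min AVC = $19, price fails to cover variable cost at any output.
Shutting down limits the loss to fixed cost, $128.

Shut down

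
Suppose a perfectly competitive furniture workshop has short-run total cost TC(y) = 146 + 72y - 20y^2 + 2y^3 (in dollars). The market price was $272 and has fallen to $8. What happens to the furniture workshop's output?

AVC = 72 - 20y + 2y^2, minimized at y = 5 where min AVC = $22. MC = 72 - 40y + 6y^2.
At P = $272 ≥ min AVC, set P = MC on the rising branch: y = 10.
At P = $8 < min AVC = $22, price no longer covers variable cost at any output, so the firm shuts down: y = 0.

Output falls from 10 to 0 (the firm shuts down)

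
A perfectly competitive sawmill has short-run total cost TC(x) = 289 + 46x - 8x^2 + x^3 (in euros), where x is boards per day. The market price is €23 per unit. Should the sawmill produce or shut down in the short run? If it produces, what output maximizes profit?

Shut down

Variable cost is VC = 46x - 8x^2 + x^3, so AVC = VC/x = 46 - 8x + x^2 and MC = dTC/dx = 46 - 16x + 3x^2.
The AVC parabola has its vertex at x = 8/2 = 4, where AVC = 46 - 8·4 + 4^2 = €30.
Since P = €23 < min AVC = €30, price fails to cover variable cost at any output.
Shutting down limits the loss to fixed cost, €289.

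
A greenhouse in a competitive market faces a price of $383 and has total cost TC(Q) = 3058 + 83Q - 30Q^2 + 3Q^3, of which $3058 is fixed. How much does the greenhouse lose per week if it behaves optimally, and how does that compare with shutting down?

AVC = 83 - 30Q + 3Q^2; min AVC = $8 at Q = 5. Since P = $383 ≥ min AVC, the firm produces.
MC = 83 - 60Q + 9Q^2. Setting P = MC and taking the root on the rising branch gives Q* = 10.
TR = 383·10 = 3830. TC = 3058 + 830 = 3888. Profit = 3830 − 3888 = -$58.
That loss of $58 beats the $3058 the firm would lose by shutting down; producing recovers $3000 of fixed cost.

Profit = -$58 at Q = 10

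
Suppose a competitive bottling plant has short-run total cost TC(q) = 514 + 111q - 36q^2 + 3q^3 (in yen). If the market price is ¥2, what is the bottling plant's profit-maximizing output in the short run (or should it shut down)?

Strip out fixed cost: VC = 111q - 36q^2 + 3q^3. Then AVC = 111 - 36q + 3q^2 and MC = 111 - 72q + 9q^2.
AVC is minimized where dAVC/dq = -36 + 6q = 0, at q = 6; min AVC = 111 - 36·6 + 3·6^2 = ¥3.
P = ¥2 lies below min AVC = ¥3; no output level covers variable cost.
Shutting down limits the loss to fixed cost, ¥514.

Shut down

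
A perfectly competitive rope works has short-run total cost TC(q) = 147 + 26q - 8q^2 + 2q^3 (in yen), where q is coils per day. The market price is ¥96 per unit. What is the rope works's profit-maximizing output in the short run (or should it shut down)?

Produce at q = 5

From TC, MC = TC'(q) = 26 - 16q + 6q^2 and AVC = VC/q = 26 - 8q + 2q^2.
The AVC parabola has its vertex at q = 8/4 = 2, where AVC = 26 - 8·2 + 2·2^2 = ¥18.
Because ¥96 ≥ ¥18, revenue can cover variable cost; the firm operates.
Solving P = MC: -70 - 16q + 6q^2 = 0 ⇒ q = -7/3 or 5. On the upward-sloping branch, q* = 5.
Check: AVC at q = 5 is ¥36 ≤ P, so revenue covers variable cost.
Profit = P·q − TC = 96·5 − 327 = ¥153.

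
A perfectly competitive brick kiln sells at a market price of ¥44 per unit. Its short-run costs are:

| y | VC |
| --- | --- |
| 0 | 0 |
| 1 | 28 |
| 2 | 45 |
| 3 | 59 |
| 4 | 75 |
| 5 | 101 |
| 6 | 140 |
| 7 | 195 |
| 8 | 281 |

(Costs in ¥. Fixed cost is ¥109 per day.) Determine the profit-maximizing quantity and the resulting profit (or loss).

Compute π = P·y − TC at each output: y=0: -109; y=1: -93; y=2: -66; y=3: -36; y=4: -8; y=5: 10; y=6: 15; y=7: 4; y=8: -38.
Profit is maximized at y = 6. AVC there is 140/6 = ¥23.33 ≤ P, so producing beats shutting down (which would give -¥109).

y = 6; profit = ¥15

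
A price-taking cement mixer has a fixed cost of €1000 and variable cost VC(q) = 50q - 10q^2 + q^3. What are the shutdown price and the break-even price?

Shutdown price = €25; break-even price = €150

AVC = 50 - 10q + q^2; minimized at q = 5, giving min AVC = €25. That is the shutdown price.
ATC = 1000/q + 50 - 10q + q^2. Setting dATC/dq = −1000/q^2 − 10 + 2q = 0 gives q = 10 (since 2·10^3 − 10·10^2 = 1000).
min ATC = 1000/10 + 50 − 10·10 + 10^2 = €150. That is the break-even price.
For €25 ≤ P < €150 the firm produces at a loss; below €25 it shuts down.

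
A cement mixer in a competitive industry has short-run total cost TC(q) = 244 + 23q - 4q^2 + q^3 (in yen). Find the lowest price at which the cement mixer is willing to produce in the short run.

¥19 per unit

The shutdown price is the minimum of AVC. VC = 23q - 4q^2 + q^3, so AVC = 23 - 4q + q^2.
At the minimum of AVC, MC = AVC. MC = 23 - 8q + 3q^2; setting MC = AVC gives 2q^2 - 4q = 0, so q = 2. min AVC = 19.
The firm shuts down for any P below ¥19.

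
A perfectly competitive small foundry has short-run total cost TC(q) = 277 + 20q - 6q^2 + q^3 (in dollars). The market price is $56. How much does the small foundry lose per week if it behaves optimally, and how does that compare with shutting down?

Profit = -$61 at q = 6

AVC = 20 - 6q + q^2 has its minimum $11 at q = 3; price $56 clears that bar, so the firm operates.
MC = 20 - 12q + 3q^2. Setting P = MC and taking the root on the rising branch gives q* = 6.
TR = 56·6 = 336. TC = 277 + 120 = 397. Profit = 336 − 397 = -$61.
That loss of $61 beats the $277 the firm would lose by shutting down; producing recovers $216 of fixed cost.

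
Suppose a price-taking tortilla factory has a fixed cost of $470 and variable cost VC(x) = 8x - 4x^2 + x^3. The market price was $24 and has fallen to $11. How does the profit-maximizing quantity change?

Output falls from 4 to 3

MC = 8 - 8x + 3x^2; the shutdown threshold is min AVC = $4 (at x = 2).
With P = $24 above the shutdown price, P = MC gives x = 4.
At P = $11 ≥ min AVC, set P = MC: x = 3. The firm stays open but cuts output.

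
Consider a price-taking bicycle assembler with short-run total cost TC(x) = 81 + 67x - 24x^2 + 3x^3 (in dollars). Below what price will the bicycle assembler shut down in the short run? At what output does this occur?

The firm shuts down when price falls below the minimum of average variable cost. AVC = VC/x = 67 - 24x + 3x^2.
At the minimum of AVC, MC = AVC. MC = 67 - 48x + 9x^2; setting MC = AVC gives 6x^2 - 24x = 0, so x = 4. min AVC = 19.
The firm shuts down for any P below $19.

$19 per unit, at x = 4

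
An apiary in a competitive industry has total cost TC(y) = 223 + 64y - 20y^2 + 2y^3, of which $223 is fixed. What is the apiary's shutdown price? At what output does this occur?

$14 per unit, at y = 5

The shutdown price is the minimum of AVC. VC = 64y - 20y^2 + 2y^3, so AVC = 64 - 20y + 2y^2.
At the minimum of AVC, MC = AVC. MC = 64 - 40y + 6y^2; setting MC = AVC gives 4y^2 - 20y = 0, so y = 5. min AVC = 14.
The firm shuts down for any P below $14.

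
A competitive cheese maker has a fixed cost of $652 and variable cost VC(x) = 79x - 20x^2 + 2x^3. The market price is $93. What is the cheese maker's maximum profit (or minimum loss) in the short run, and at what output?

AVC = 79 - 20x + 2x^2 has its minimum $29 at x = 5; price $93 clears that bar, so the firm operates.
MC = 79 - 40x + 6x^2. Setting P = MC and taking the root on the rising branch gives x* = 7.
TR = 93·7 = 651. TC = 652 + 259 = 911. Profit = 651 − 911 = -$260.
By producing, the firm covers all variable cost plus $392 of fixed cost; shutting down would lose the full $652.

Profit = -$260 at x = 7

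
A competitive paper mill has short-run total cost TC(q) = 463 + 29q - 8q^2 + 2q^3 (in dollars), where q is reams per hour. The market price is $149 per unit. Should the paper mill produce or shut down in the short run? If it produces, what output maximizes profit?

Variable cost is VC = 29q - 8q^2 + 2q^3, so AVC = VC/q = 29 - 8q + 2q^2 and MC = dTC/dq = 29 - 16q + 6q^2.
AVC is minimized where dAVC/dq = -8 + 4q = 0, at q = 2; min AVC = 29 - 8·2 + 2·2^2 = $21.
P = $149 exceeds min AVC = $21, so the firm stays open.
Set P = MC: 149 = 29 - 16q + 6q^2 → -120 - 16q + 6q^2 = 0. The roots are q = -10/3 and q = 6; the profit-maximizing output is on the rising part of MC, so q* = 6.
Check: AVC at q = 6 is $53 ≤ P, so revenue covers variable cost.
Profit = P·q − TC = 149·6 − 781 = $113.

Produce at q = 6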